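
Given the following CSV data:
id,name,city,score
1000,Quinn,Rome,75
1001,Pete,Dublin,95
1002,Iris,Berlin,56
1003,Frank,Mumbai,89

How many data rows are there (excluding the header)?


Counting rows (excluding header):
Header: id,name,city,score
Data rows: 4

ANSWER: 4


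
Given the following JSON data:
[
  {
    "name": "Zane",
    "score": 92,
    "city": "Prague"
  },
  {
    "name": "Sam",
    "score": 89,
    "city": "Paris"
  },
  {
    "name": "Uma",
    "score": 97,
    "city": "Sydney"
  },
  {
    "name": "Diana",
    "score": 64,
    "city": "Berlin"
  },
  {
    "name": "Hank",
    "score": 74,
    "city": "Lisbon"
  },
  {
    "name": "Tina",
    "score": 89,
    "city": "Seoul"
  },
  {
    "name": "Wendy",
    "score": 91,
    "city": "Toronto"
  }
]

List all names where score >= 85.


Filtering records where score >= 85:
  Zane (score=92) -> YES
  Sam (score=89) -> YES
  Uma (score=97) -> YES
  Diana (score=64) -> no
  Hank (score=74) -> no
  Tina (score=89) -> YES
  Wendy (score=91) -> YES


ANSWER: Zane, Sam, Uma, Tina, Wendy


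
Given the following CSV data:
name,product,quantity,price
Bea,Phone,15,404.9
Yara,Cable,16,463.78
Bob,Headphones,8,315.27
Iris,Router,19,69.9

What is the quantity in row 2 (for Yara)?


Row 2: Yara
Column 'quantity' = 16

ANSWER: 16


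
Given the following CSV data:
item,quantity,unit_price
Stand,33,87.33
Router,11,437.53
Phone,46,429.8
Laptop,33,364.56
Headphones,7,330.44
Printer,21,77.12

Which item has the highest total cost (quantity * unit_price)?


Computing row totals:
  Stand: 2881.89
  Router: 4812.83
  Phone: 19770.8
  Laptop: 12030.48
  Headphones: 2313.08
  Printer: 1619.52
Maximum: Phone (19770.8)

ANSWER: Phone


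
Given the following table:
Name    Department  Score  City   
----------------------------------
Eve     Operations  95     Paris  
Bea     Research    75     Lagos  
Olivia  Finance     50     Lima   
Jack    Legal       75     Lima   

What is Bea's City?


Row 2: Bea
City = Lagos

ANSWER: Lagos


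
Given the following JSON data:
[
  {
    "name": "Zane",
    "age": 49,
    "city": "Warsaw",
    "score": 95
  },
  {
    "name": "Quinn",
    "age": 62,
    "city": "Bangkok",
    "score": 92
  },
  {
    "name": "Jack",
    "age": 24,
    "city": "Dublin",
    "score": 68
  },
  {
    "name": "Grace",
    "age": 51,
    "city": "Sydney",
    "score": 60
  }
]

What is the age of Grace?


Looking up record where name = Grace
Record index: 3
Field 'age' = 51

ANSWER: 51


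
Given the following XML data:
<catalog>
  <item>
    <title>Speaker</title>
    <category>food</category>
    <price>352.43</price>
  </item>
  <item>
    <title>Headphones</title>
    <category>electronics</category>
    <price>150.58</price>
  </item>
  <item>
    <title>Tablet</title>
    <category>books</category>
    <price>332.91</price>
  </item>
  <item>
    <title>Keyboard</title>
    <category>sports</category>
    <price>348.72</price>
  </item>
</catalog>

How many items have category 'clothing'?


Scanning <item> elements for <category>clothing</category>:
Count: 0

ANSWER: 0


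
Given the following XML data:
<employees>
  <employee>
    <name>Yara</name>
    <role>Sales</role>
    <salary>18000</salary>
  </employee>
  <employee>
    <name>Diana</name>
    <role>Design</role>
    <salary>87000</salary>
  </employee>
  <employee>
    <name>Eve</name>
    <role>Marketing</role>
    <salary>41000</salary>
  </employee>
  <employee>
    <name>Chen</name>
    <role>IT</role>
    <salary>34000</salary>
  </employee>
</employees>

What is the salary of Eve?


Searching for <employee> with <name>Eve</name>
Found at position 3
<salary>41000</salary>

ANSWER: 41000


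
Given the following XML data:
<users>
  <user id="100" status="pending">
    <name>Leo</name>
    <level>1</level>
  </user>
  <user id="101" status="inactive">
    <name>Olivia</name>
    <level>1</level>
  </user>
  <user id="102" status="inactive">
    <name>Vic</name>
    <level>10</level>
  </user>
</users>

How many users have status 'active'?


Counting users with status='active':
Count: 0

ANSWER: 0


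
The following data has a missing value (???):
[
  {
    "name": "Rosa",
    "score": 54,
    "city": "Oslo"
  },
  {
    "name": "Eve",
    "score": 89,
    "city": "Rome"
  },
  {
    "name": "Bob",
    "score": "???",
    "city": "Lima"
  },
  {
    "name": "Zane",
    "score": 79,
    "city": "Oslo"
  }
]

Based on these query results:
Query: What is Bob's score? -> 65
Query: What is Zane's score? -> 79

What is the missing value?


The missing value is Bob's score
From query: Bob's score = 65

ANSWER: 65


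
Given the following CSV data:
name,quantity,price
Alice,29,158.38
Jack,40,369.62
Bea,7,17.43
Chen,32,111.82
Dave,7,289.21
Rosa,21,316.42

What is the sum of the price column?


Values in 'price' column:
  Row 1: 158.38
  Row 2: 369.62
  Row 3: 17.43
  Row 4: 111.82
  Row 5: 289.21
  Row 6: 316.42
Sum = 158.38 + 369.62 + 17.43 + 111.82 + 289.21 + 316.42 = 1262.88

ANSWER: 1262.88


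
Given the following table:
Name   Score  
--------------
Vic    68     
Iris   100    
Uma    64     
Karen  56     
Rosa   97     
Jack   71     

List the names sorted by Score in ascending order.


Sorting by Score (ascending):
  Karen: 56
  Uma: 64
  Vic: 68
  Jack: 71
  Rosa: 97
  Iris: 100


ANSWER: Karen, Uma, Vic, Jack, Rosa, Iris


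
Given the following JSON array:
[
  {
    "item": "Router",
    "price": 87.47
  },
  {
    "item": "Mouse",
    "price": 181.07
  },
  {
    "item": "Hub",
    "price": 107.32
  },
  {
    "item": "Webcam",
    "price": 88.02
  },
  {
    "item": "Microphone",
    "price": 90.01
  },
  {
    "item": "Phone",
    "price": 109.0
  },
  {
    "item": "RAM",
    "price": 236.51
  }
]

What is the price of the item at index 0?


Array index 0 -> Router
price = 87.47

ANSWER: 87.47


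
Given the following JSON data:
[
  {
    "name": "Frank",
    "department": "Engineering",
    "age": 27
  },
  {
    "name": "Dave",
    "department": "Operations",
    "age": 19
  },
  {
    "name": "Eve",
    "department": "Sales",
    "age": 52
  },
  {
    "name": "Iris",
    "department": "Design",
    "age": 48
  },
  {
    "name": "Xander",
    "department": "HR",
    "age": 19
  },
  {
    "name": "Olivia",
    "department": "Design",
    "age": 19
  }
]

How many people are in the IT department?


Scanning records for department = IT
  No matches found
Count: 0

ANSWER: 0


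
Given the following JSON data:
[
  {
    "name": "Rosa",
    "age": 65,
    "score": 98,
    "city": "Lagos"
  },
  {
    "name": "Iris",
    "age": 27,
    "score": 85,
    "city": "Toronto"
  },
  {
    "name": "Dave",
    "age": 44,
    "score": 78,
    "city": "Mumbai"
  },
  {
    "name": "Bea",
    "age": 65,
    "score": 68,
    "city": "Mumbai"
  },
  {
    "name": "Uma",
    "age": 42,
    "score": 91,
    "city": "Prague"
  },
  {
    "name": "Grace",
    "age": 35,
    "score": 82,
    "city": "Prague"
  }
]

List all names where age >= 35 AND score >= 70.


Checking both conditions:
  Rosa (age=65, score=98) -> YES
  Iris (age=27, score=85) -> no
  Dave (age=44, score=78) -> YES
  Bea (age=65, score=68) -> no
  Uma (age=42, score=91) -> YES
  Grace (age=35, score=82) -> YES


ANSWER: Rosa, Dave, Uma, Grace


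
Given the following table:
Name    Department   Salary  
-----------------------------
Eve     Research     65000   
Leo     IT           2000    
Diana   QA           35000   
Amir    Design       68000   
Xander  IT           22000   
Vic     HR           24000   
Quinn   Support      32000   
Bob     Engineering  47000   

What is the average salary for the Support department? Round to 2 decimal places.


Support department members:
  Quinn: 32000
Sum = 32000
Count = 1
Average = 32000 / 1 = 32000.00

ANSWER: 32000.00


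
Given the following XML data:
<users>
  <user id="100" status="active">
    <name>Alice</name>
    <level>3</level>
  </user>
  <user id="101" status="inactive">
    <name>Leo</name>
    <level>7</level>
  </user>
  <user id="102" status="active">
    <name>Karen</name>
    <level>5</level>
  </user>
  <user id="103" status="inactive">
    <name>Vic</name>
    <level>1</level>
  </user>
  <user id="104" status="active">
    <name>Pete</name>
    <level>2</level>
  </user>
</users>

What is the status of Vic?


Finding user with name = Vic
user id="103" status="inactive"

ANSWER: inactive


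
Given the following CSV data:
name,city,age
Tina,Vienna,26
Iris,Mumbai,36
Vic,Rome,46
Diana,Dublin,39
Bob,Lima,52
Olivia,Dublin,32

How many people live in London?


Scanning city column for 'London':
Total matches: 0

ANSWER: 0


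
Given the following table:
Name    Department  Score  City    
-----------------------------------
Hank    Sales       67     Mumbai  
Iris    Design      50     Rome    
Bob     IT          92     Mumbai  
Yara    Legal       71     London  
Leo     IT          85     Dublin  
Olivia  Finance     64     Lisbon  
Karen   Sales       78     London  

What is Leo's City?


Row 5: Leo
City = Dublin

ANSWER: Dublin


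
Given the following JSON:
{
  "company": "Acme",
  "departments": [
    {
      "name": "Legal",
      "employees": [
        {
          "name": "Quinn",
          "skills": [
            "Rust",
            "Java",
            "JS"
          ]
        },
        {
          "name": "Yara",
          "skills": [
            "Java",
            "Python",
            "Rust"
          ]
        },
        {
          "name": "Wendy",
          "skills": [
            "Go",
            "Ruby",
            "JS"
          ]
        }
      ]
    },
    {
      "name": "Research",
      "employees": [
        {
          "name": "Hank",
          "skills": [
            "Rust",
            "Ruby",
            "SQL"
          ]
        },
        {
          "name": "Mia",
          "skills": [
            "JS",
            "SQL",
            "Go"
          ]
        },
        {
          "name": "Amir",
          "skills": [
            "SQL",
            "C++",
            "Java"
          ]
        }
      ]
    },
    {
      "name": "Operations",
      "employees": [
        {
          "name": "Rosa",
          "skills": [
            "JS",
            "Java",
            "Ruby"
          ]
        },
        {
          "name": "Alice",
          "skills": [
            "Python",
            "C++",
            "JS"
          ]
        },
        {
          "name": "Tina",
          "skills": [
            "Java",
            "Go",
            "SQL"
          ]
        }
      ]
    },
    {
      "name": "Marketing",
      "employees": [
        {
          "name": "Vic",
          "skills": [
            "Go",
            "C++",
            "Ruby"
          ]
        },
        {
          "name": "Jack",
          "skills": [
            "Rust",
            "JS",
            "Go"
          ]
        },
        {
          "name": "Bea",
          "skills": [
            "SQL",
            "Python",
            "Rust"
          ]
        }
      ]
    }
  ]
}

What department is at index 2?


Path: departments[2].name
Value: Operations

ANSWER: Operations


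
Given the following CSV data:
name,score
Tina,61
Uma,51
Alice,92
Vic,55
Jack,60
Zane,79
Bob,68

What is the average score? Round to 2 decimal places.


Scores: 61, 51, 92, 55, 60, 79, 68
Sum = 466
Count = 7
Average = 466 / 7 = 66.57

ANSWER: 66.57


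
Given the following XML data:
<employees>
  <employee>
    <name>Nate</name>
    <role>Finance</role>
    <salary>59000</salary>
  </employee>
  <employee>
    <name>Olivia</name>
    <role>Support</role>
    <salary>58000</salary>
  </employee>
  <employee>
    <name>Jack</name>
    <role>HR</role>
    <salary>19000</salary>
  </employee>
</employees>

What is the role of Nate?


Searching for <employee> with <name>Nate</name>
Found at position 1
<role>Finance</role>

ANSWER: Finance


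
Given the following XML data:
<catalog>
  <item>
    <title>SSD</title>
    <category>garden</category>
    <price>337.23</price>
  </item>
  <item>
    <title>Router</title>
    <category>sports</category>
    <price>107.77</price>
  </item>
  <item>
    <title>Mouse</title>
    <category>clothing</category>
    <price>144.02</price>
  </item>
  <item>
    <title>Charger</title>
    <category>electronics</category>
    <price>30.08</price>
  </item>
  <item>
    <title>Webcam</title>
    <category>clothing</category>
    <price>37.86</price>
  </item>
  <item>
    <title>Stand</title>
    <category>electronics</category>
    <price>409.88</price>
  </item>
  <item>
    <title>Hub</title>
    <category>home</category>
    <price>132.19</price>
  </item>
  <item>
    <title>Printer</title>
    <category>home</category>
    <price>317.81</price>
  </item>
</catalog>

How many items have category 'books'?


Scanning <item> elements for <category>books</category>:
Count: 0

ANSWER: 0


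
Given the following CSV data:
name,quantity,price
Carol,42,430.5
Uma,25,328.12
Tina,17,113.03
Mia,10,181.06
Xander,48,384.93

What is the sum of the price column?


Values in 'price' column:
  Row 1: 430.5
  Row 2: 328.12
  Row 3: 113.03
  Row 4: 181.06
  Row 5: 384.93
Sum = 430.5 + 328.12 + 113.03 + 181.06 + 384.93 = 1437.64

ANSWER: 1437.64


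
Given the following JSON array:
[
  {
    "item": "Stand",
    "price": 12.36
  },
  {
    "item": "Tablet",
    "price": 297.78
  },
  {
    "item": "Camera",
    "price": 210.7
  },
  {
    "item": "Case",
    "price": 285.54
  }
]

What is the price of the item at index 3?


Array index 3 -> Case
price = 285.54

ANSWER: 285.54


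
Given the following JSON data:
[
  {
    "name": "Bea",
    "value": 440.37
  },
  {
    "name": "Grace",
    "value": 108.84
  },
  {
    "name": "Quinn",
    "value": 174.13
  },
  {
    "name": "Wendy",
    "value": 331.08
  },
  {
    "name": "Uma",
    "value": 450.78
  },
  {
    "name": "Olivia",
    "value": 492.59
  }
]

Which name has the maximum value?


Comparing values:
  Bea: 440.37
  Grace: 108.84
  Quinn: 174.13
  Wendy: 331.08
  Uma: 450.78
  Olivia: 492.59
Maximum: Olivia (492.59)

ANSWER: Olivia


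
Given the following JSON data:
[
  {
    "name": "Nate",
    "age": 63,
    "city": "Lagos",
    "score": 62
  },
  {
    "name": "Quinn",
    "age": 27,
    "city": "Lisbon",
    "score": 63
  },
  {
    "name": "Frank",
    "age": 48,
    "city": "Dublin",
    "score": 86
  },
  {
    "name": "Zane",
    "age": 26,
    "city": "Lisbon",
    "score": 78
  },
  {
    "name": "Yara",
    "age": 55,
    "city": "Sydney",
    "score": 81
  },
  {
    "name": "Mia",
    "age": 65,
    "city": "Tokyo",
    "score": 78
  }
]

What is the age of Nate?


Looking up record where name = Nate
Record index: 0
Field 'age' = 63

ANSWER: 63


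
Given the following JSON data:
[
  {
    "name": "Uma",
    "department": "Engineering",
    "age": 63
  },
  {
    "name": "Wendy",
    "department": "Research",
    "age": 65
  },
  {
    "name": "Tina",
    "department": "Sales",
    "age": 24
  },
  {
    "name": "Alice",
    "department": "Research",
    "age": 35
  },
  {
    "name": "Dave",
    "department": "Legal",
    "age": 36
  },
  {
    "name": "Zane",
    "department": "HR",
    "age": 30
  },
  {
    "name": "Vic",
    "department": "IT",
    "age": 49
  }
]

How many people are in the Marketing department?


Scanning records for department = Marketing
  No matches found
Count: 0

ANSWER: 0


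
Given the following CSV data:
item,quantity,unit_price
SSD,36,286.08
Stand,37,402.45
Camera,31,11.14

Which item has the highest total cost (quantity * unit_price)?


Computing row totals:
  SSD: 10298.88
  Stand: 14890.65
  Camera: 345.34
Maximum: Stand (14890.65)

ANSWER: Stand


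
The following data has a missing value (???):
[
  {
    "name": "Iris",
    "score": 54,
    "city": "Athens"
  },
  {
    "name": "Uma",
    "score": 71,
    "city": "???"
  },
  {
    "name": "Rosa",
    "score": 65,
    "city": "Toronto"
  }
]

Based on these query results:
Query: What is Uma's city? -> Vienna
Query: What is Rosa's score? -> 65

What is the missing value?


The missing value is Uma's city
From query: Uma's city = Vienna

ANSWER: Vienna


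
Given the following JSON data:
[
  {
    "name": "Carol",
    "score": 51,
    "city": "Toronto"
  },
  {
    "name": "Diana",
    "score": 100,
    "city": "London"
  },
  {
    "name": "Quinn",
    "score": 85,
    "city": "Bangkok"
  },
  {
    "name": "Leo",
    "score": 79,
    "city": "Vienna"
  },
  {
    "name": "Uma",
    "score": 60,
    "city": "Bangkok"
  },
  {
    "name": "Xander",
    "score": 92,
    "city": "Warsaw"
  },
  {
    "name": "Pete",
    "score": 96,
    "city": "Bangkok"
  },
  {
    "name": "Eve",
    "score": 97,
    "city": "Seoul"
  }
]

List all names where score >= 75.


Filtering records where score >= 75:
  Carol (score=51) -> no
  Diana (score=100) -> YES
  Quinn (score=85) -> YES
  Leo (score=79) -> YES
  Uma (score=60) -> no
  Xander (score=92) -> YES
  Pete (score=96) -> YES
  Eve (score=97) -> YES


ANSWER: Diana, Quinn, Leo, Xander, Pete, Eve


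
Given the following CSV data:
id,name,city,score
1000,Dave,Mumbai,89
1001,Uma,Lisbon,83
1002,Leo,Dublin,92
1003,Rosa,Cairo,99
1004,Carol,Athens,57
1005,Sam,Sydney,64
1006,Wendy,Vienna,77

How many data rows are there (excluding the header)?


Counting rows (excluding header):
Header: id,name,city,score
Data rows: 7

ANSWER: 7


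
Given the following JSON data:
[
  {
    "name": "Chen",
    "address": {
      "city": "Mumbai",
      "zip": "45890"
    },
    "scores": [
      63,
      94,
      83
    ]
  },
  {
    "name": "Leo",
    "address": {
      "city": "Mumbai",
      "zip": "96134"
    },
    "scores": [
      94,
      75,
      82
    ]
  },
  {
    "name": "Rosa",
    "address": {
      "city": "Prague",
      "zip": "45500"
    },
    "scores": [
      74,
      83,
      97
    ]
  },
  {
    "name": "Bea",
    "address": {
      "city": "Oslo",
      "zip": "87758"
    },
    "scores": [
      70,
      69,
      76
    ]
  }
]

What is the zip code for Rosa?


Path: records[2].address.zip
Value: 45500

ANSWER: 45500


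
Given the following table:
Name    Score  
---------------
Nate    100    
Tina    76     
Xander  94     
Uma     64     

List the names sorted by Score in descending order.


Sorting by Score (descending):
  Nate: 100
  Xander: 94
  Tina: 76
  Uma: 64


ANSWER: Nate, Xander, Tina, Uma


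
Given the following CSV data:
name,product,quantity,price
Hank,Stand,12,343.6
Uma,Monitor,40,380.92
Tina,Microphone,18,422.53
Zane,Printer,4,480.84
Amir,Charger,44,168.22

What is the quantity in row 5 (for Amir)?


Row 5: Amir
Column 'quantity' = 44

ANSWER: 44


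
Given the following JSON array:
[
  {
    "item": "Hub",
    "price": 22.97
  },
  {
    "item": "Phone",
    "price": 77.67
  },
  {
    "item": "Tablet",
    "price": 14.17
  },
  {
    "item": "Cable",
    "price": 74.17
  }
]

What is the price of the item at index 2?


Array index 2 -> Tablet
price = 14.17

ANSWER: 14.17


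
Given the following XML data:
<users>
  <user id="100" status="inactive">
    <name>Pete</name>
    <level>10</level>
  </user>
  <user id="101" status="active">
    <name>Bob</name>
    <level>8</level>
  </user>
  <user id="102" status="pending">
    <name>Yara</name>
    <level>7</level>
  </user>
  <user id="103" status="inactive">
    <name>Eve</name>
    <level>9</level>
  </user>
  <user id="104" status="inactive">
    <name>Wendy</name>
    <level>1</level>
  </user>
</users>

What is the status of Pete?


Finding user with name = Pete
user id="100" status="inactive"

ANSWER: inactive


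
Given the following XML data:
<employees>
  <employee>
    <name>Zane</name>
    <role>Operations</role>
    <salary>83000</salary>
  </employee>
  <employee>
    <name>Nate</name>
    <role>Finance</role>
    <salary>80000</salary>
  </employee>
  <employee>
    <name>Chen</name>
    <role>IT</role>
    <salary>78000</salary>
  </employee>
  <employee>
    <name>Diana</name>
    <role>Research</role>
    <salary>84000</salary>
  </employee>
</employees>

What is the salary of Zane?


Searching for <employee> with <name>Zane</name>
Found at position 1
<salary>83000</salary>

ANSWER: 83000


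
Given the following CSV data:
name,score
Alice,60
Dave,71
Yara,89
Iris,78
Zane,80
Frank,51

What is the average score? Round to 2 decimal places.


Scores: 60, 71, 89, 78, 80, 51
Sum = 429
Count = 6
Average = 429 / 6 = 71.50

ANSWER: 71.50


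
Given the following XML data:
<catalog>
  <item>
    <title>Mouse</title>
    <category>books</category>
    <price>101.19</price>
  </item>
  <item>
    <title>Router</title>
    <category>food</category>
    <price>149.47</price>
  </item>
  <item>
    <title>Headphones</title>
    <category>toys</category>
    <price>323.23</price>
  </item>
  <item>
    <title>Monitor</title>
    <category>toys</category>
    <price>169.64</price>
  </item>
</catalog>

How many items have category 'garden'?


Scanning <item> elements for <category>garden</category>:
Count: 0

ANSWER: 0


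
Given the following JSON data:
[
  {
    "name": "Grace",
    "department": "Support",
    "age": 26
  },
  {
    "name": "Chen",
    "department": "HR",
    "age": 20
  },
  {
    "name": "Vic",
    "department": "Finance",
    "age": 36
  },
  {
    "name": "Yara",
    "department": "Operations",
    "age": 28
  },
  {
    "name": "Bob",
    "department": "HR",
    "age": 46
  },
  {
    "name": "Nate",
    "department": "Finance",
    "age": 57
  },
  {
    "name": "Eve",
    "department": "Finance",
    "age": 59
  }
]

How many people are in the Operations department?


Scanning records for department = Operations
  Record 3: Yara
Count: 1

ANSWER: 1


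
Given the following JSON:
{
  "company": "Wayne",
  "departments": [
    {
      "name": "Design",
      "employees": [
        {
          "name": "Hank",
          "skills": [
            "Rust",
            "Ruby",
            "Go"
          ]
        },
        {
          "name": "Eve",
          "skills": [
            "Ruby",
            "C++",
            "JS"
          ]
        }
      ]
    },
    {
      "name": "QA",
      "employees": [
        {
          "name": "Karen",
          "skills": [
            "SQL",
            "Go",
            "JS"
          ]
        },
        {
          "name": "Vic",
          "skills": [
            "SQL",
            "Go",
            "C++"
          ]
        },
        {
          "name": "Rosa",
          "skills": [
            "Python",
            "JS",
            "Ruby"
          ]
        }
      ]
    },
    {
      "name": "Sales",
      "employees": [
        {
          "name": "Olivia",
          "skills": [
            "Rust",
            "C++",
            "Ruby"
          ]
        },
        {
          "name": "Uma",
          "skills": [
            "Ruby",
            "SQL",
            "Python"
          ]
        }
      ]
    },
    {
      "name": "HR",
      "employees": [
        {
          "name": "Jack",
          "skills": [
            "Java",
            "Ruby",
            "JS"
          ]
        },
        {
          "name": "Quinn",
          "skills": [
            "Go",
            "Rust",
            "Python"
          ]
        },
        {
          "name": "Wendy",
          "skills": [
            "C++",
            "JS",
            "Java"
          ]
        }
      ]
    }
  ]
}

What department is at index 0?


Path: departments[0].name
Value: Design

ANSWER: Design


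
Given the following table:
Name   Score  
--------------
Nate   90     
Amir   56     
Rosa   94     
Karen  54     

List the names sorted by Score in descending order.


Sorting by Score (descending):
  Rosa: 94
  Nate: 90
  Amir: 56
  Karen: 54


ANSWER: Rosa, Nate, Amir, Karen


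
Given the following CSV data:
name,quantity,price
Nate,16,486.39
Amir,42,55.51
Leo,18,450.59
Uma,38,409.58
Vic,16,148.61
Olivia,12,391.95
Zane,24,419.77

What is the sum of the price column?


Values in 'price' column:
  Row 1: 486.39
  Row 2: 55.51
  Row 3: 450.59
  Row 4: 409.58
  Row 5: 148.61
  Row 6: 391.95
  Row 7: 419.77
Sum = 486.39 + 55.51 + 450.59 + 409.58 + 148.61 + 391.95 + 419.77 = 2362.4

ANSWER: 2362.4


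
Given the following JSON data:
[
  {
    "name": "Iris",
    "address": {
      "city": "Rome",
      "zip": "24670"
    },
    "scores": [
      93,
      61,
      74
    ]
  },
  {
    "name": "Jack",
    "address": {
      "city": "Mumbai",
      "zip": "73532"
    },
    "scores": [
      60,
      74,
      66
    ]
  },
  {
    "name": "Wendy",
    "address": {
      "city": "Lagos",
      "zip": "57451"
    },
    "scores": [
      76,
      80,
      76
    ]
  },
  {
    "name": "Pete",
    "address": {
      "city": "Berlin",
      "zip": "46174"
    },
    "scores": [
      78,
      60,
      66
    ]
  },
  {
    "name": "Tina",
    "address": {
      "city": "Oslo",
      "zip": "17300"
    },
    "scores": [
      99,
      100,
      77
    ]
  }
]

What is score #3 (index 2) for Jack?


Path: records[1].scores[2]
Value: 66

ANSWER: 66


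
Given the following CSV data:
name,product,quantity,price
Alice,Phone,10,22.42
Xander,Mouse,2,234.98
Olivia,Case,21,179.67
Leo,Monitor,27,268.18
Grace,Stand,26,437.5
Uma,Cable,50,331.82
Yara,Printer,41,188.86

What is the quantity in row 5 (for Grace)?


Row 5: Grace
Column 'quantity' = 26

ANSWER: 26


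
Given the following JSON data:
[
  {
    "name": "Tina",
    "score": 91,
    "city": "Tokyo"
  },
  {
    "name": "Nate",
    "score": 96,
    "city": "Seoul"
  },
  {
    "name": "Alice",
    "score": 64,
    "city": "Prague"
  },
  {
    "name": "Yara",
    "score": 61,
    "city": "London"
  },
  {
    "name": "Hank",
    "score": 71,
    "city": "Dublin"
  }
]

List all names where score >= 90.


Filtering records where score >= 90:
  Tina (score=91) -> YES
  Nate (score=96) -> YES
  Alice (score=64) -> no
  Yara (score=61) -> no
  Hank (score=71) -> no


ANSWER: Tina, Nate


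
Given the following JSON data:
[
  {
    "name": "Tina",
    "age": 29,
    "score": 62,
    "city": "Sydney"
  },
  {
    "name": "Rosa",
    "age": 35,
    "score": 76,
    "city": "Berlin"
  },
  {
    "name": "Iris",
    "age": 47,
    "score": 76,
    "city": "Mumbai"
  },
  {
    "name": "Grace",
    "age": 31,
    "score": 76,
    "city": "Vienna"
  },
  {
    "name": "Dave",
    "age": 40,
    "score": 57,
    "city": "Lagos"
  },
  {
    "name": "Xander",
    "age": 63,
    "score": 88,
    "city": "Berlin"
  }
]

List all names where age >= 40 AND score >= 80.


Checking both conditions:
  Tina (age=29, score=62) -> no
  Rosa (age=35, score=76) -> no
  Iris (age=47, score=76) -> no
  Grace (age=31, score=76) -> no
  Dave (age=40, score=57) -> no
  Xander (age=63, score=88) -> YES


ANSWER: Xander


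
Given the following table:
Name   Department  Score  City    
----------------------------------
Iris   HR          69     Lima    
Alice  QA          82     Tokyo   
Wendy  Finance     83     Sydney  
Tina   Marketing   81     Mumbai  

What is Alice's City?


Row 2: Alice
City = Tokyo

ANSWER: Tokyo


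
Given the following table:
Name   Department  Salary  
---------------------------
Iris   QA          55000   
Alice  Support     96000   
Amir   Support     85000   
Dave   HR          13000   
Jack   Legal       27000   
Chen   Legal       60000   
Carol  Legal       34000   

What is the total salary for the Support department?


Support department members:
  Alice: 96000
  Amir: 85000
Total = 96000 + 85000 = 181000

ANSWER: 181000


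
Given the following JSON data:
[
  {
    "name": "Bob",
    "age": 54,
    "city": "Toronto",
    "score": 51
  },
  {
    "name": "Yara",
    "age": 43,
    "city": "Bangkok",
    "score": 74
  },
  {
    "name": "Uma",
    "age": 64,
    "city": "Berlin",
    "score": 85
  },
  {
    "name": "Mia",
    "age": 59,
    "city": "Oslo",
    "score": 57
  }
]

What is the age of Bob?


Looking up record where name = Bob
Record index: 0
Field 'age' = 54

ANSWER: 54


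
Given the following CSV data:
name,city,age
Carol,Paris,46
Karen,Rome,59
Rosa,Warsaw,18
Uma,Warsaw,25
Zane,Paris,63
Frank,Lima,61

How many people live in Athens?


Scanning city column for 'Athens':
Total matches: 0

ANSWER: 0


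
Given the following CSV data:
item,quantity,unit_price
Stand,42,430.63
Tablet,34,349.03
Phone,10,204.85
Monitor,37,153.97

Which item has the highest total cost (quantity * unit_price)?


Computing row totals:
  Stand: 18086.46
  Tablet: 11867.02
  Phone: 2048.5
  Monitor: 5696.89
Maximum: Stand (18086.46)

ANSWER: Stand


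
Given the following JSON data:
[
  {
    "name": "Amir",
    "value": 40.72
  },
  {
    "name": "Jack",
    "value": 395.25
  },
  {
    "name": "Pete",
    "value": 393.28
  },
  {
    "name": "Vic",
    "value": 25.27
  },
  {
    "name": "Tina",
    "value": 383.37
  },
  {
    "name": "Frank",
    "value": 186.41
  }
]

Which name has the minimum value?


Comparing values:
  Amir: 40.72
  Jack: 395.25
  Pete: 393.28
  Vic: 25.27
  Tina: 383.37
  Frank: 186.41
Minimum: Vic (25.27)

ANSWER: Vic


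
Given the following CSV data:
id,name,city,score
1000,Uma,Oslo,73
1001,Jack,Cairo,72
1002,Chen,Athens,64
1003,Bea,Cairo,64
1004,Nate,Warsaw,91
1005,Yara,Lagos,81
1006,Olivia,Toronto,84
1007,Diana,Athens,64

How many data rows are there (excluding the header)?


Counting rows (excluding header):
Header: id,name,city,score
Data rows: 8

ANSWER: 8


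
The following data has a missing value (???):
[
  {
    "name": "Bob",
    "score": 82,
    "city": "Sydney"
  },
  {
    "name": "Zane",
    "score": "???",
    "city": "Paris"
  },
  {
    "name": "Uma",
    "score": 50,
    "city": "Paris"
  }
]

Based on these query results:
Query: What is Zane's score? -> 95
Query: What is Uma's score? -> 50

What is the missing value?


The missing value is Zane's score
From query: Zane's score = 95

ANSWER: 95


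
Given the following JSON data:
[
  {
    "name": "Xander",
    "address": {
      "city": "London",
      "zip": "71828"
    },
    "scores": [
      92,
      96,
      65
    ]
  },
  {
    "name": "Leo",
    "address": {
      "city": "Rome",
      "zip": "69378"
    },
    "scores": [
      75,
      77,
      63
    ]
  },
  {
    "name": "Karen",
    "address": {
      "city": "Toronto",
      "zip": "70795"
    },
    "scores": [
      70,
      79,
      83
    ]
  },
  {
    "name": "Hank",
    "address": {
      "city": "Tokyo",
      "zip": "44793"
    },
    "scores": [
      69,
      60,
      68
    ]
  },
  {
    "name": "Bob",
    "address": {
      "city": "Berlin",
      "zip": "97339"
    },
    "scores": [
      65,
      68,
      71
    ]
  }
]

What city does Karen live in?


Path: records[2].address.city
Value: Toronto

ANSWER: Toronto


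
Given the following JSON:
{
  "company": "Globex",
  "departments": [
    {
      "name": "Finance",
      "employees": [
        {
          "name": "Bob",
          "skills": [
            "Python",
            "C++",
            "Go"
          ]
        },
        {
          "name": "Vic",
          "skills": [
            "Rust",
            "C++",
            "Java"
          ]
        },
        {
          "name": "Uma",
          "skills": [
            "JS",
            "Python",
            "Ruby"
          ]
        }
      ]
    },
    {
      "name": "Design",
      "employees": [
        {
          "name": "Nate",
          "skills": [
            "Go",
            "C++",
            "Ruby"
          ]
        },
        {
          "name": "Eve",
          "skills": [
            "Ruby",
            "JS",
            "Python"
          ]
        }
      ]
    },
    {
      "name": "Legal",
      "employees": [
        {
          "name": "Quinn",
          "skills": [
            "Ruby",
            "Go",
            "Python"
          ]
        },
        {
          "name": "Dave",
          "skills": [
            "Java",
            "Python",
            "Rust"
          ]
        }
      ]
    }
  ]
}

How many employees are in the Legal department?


Path: departments[2].employees
Count: 2

ANSWER: 2


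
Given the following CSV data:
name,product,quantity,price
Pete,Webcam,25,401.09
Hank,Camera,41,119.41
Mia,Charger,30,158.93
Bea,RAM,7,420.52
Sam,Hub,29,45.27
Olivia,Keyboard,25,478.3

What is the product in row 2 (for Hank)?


Row 2: Hank
Column 'product' = Camera

ANSWER: Camera


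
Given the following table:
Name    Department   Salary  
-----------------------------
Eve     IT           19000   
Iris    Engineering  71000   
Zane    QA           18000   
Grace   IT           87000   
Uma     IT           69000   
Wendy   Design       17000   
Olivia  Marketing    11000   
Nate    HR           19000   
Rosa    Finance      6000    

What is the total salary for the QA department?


QA department members:
  Zane: 18000
Total = 18000 = 18000

ANSWER: 18000


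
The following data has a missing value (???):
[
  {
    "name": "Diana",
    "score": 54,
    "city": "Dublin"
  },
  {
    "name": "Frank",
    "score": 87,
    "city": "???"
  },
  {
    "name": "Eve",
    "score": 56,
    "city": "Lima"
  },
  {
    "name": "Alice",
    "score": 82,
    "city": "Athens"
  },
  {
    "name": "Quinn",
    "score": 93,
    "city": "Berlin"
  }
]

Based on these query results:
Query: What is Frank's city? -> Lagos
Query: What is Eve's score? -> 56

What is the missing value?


The missing value is Frank's city
From query: Frank's city = Lagos

ANSWER: Lagos


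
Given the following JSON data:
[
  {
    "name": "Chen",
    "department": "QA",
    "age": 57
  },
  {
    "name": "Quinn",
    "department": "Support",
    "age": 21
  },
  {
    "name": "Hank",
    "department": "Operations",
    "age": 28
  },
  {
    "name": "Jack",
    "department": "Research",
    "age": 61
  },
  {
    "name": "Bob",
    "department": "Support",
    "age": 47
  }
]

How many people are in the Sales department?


Scanning records for department = Sales
  No matches found
Count: 0

ANSWER: 0


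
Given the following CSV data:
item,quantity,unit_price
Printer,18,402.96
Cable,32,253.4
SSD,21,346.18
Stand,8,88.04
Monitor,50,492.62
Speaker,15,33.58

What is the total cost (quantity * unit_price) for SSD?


Row: SSD
quantity = 21
unit_price = 346.18
total = 21 * 346.18 = 7269.78

ANSWER: 7269.78


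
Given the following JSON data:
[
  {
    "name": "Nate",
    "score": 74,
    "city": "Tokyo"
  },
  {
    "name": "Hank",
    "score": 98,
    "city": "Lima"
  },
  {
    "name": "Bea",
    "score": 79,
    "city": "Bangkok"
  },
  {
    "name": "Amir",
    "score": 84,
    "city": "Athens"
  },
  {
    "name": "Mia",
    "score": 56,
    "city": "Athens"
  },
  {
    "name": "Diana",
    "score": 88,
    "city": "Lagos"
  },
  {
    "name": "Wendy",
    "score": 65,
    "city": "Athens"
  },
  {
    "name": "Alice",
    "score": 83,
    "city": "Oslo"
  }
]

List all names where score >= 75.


Filtering records where score >= 75:
  Nate (score=74) -> no
  Hank (score=98) -> YES
  Bea (score=79) -> YES
  Amir (score=84) -> YES
  Mia (score=56) -> no
  Diana (score=88) -> YES
  Wendy (score=65) -> no
  Alice (score=83) -> YES


ANSWER: Hank, Bea, Amir, Diana, Alice


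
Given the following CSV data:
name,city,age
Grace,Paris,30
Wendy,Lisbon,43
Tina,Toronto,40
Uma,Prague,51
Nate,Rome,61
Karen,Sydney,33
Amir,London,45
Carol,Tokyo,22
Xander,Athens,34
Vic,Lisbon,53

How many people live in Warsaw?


Scanning city column for 'Warsaw':
Total matches: 0

ANSWER: 0


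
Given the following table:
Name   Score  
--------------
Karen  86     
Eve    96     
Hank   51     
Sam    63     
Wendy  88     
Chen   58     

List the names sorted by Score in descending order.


Sorting by Score (descending):
  Eve: 96
  Wendy: 88
  Karen: 86
  Sam: 63
  Chen: 58
  Hank: 51


ANSWER: Eve, Wendy, Karen, Sam, Chen, Hank


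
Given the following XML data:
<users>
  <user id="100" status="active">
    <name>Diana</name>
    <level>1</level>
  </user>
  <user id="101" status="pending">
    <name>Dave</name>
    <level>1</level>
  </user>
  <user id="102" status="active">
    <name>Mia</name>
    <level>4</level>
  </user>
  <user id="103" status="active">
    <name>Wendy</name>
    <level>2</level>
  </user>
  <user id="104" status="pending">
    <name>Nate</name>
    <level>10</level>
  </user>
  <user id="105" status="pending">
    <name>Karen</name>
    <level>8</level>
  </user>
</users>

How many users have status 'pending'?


Counting users with status='pending':
  Dave (id=101) -> MATCH
  Nate (id=104) -> MATCH
  Karen (id=105) -> MATCH
Count: 3

ANSWER: 3


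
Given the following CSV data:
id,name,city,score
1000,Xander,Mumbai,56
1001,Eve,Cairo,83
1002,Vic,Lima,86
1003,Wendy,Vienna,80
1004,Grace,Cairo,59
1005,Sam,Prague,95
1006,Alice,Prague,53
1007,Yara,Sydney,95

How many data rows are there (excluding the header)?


Counting rows (excluding header):
Header: id,name,city,score
Data rows: 8

ANSWER: 8


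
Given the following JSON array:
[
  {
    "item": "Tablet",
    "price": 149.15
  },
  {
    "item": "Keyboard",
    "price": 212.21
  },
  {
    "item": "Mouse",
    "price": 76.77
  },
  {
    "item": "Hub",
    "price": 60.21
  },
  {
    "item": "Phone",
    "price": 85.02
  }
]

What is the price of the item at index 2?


Array index 2 -> Mouse
price = 76.77

ANSWER: 76.77


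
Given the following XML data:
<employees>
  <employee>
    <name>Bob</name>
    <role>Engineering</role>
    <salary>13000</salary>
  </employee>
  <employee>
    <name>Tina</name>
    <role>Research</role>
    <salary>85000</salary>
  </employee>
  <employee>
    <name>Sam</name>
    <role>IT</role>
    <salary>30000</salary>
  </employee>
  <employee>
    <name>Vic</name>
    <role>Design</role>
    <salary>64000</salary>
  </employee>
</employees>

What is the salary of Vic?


Searching for <employee> with <name>Vic</name>
Found at position 4
<salary>64000</salary>

ANSWER: 64000


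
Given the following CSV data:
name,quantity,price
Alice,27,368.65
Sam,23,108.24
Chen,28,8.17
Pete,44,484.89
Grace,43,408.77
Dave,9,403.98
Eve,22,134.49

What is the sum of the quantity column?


Values in 'quantity' column:
  Row 1: 27
  Row 2: 23
  Row 3: 28
  Row 4: 44
  Row 5: 43
  Row 6: 9
  Row 7: 22
Sum = 27 + 23 + 28 + 44 + 43 + 9 + 22 = 196

ANSWER: 196


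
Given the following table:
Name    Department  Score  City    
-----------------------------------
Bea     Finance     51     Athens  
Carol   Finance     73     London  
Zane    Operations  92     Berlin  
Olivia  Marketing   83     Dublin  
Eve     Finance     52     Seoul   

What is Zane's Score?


Row 3: Zane
Score = 92

ANSWER: 92


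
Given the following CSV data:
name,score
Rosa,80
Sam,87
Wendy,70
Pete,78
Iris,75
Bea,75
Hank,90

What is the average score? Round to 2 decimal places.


Scores: 80, 87, 70, 78, 75, 75, 90
Sum = 555
Count = 7
Average = 555 / 7 = 79.29

ANSWER: 79.29


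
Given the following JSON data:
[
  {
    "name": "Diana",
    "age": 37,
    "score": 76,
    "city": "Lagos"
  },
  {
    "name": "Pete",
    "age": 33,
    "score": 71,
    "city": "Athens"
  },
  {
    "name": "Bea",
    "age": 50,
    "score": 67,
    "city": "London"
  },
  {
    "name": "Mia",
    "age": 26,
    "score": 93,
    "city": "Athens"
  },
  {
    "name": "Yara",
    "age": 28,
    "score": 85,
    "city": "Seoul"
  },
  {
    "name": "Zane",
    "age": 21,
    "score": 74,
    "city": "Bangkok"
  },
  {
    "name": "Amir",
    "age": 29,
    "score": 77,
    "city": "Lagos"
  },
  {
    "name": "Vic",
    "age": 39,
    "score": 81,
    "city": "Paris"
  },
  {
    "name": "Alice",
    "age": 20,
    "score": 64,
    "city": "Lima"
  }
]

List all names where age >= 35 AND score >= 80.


Checking both conditions:
  Diana (age=37, score=76) -> no
  Pete (age=33, score=71) -> no
  Bea (age=50, score=67) -> no
  Mia (age=26, score=93) -> no
  Yara (age=28, score=85) -> no
  Zane (age=21, score=74) -> no
  Amir (age=29, score=77) -> no
  Vic (age=39, score=81) -> YES
  Alice (age=20, score=64) -> no


ANSWER: Vic
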